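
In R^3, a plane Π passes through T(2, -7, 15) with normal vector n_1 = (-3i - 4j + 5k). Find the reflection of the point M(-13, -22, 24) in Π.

Π: n_1·r = n_1·T gives -3x - 4y + 5z = 97.
λ = (n·M − d)/|n|² = (247 − 97)/50 = 3.
Reflection = M − 2λn = (-13, -22, 24) − 6·(-3, -4, 5) = (5, 2, -6).

(5, 2, -6)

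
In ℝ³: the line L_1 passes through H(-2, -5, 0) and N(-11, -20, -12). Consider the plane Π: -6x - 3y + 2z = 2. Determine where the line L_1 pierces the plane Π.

(1, 0, 4)

A direction vector for L_1 is N − H = (-9, -15, -12).
Substitute r = (-2, -5, 0) + t(-9, -15, -12) into the plane: 27 + 75t = 2, so t = -1/3.
Intersection: (-2, -5, 0) + (-1/3)·(-9, -15, -12) = (1, 0, 4).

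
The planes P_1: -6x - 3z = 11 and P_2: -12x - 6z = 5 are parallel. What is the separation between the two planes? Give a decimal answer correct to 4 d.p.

1.2671

Rescale P_2 by 1/2: -6x - 3z = 5/2. Then distance = |11 − (5/2)| / √45 ≈ 1.2671.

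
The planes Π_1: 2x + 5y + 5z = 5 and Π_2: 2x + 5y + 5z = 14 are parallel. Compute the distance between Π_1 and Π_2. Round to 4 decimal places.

Same normal n = (2, 5, 5) with |n| = √54; distance = |5 − 14| / |n| = 9/√54 ≈ 1.2247.

1.2247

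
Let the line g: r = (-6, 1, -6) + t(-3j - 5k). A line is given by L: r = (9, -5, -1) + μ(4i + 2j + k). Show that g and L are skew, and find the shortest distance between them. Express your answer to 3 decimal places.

11.704

Common perpendicular direction n = (0, -3, -5) × (4, 2, 1) = (7, -20, 12).
With w = (9, -5, -1) − (-6, 1, -6) = (15, -6, 5), w · n = 285.
Since n ≠ 0 the lines are not parallel, and w · n = 285 ≠ 0 so they do not intersect; hence they are skew.
Distance = |w · n| / |n| = |285| / √593 ≈ 11.704.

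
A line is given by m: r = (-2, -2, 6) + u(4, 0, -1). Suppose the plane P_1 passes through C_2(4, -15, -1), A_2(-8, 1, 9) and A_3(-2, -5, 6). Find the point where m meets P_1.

(-6, -2, 7)

C_2A_2 = (-12, 16, 10), C_2A_3 = (-6, 10, 7); a normal to P_1 is C_2A_2 × C_2A_3 = (12, 24, -24).
Using C_2: P_1 has equation 12x + 24y - 24z = -288.
Substitute r = (-2, -2, 6) + t(4, 0, -1) into the plane: -216 + 72t = -288, so t = -1.
Intersection: (-2, -2, 6) + (-1)·(4, 0, -1) = (-6, -2, 7).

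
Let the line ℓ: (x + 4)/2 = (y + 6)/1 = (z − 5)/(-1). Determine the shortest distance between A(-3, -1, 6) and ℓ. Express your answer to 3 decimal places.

4.583

ℓ has direction (2, 1, -1) through (-4, -6, 5).
Taking (-4, -6, 5) on ℓ with direction v = (2, 1, -1): w = A − (-4, -6, 5) = (1, 5, 1), and w × v = (-6, 3, -9).
Distance = |w × v| / |v| = √126 / √6 ≈ 4.583.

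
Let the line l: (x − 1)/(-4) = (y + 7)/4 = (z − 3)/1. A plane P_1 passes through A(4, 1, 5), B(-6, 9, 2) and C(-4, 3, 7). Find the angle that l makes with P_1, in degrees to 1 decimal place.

l has direction (-4, 4, 1) through (1, -7, 3).
AB = (-10, 8, -3), AC = (-8, 2, 2); a normal to P_1 is AB × AC = (22, 44, 44).
Using A: P_1 has equation 22x + 44y + 44z = 352.
sin θ = |n·v| / (|n||v|) = |132| / (√4356 · √33) = 0.34816.
θ ≈ 20.4°.

20.4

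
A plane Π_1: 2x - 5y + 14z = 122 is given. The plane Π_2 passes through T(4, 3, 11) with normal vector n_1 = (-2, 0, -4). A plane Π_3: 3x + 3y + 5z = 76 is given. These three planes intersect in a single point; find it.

Π_2: n_1·r = n_1·T gives -2x - 4z = -52.
Solving the 3×3 linear system 2x - 5y + 14z = 122, -2x - 4z = -52, 3x + 3y + 5z = 76 (e.g. by elimination or Cramer's rule, determinant = -50) gives (10, 2, 8).

(10, 2, 8)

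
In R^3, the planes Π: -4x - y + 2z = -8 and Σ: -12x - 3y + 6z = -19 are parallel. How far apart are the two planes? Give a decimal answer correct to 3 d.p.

Rescale Σ by 1/3: -4x - y + 2z = -19/3. Then distance = |-8 − (-19/3)| / √21 ≈ 0.364.

0.364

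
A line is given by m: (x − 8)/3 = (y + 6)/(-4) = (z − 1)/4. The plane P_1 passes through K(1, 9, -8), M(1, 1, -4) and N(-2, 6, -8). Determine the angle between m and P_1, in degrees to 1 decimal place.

m has direction (3, -4, 4) through (8, -6, 1).
KM = (0, -8, 4), KN = (-3, -3, 0); a normal to P_1 is KM × KN = (12, -12, -24).
Using K: P_1 has equation 12x - 12y - 24z = 96.
sin θ = |n·v| / (|n||v|) = |-12| / (√864 · √41) = 0.06376.
θ ≈ 3.7°.

3.7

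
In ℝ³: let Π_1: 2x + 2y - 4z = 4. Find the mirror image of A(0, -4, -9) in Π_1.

λ = (n·A − d)/|n|² = (28 − 4)/24 = 1.
Reflection = A − 2λn = (0, -4, -9) − 2·(2, 2, -4) = (-4, -8, -1).

(-4, -8, -1)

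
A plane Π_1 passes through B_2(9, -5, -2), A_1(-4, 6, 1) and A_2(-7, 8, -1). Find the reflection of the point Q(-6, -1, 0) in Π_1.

(2, 9, -2)

B_2A_1 = (-13, 11, 3), B_2A_2 = (-16, 13, 1); a normal to Π_1 is B_2A_1 × B_2A_2 = (-28, -35, 7).
Using B_2: Π_1 has equation -28x - 35y + 7z = -91.
λ = (n·Q − d)/|n|² = (203 − (-91))/2058 = 1/7.
Reflection = Q − 2λn = (-6, -1, 0) − (2/7)·(-28, -35, 7) = (2, 9, -2).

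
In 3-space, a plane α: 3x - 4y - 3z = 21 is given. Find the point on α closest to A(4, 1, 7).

(7, -3, 4)

Foot = A − λn with λ = (n·A − d)/|n|² = (-13 − 21)/34 = -1.
Foot = (4, 1, 7) − (-1)·(3, -4, -3) = (7, -3, 4).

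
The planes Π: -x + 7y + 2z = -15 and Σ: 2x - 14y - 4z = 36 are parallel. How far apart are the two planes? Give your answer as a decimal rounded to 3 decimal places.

0.408

Rescale Σ by 1/(-2): -x + 7y + 2z = -18. Then distance = |-15 − (-18)| / √54 ≈ 0.408.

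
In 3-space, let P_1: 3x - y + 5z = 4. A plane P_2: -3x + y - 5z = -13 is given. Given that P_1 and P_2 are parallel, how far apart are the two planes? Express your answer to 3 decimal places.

1.521

Rescale P_2 by 1/(-1): 3x - y + 5z = 13. Then distance = |4 − 13| / √35 ≈ 1.521.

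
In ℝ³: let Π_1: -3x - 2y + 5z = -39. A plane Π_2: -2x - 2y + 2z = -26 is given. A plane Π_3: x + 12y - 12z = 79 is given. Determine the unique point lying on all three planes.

Solving the 3×3 linear system -3x - 2y + 5z = -39, -2x - 2y + 2z = -26, x + 12y - 12z = 79 (e.g. by elimination or Cramer's rule, determinant = -66) gives (7, 4, -2).

(7, 4, -2)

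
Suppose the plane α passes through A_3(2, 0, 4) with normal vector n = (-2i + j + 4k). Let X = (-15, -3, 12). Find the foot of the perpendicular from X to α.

α: n·r = n·A_3 gives -2x + y + 4z = 12.
Foot = X − λn with λ = (n·X − d)/|n|² = (75 − 12)/21 = 3.
Foot = (-15, -3, 12) − 3·(-2, 1, 4) = (-9, -6, 0).

(-9, -6, 0)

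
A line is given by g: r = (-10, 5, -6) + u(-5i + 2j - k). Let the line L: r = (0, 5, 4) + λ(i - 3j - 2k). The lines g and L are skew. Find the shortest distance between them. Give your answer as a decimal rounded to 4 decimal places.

3.2588

Common perpendicular direction n = (-5, 2, -1) × (1, -3, -2) = (-7, -11, 13).
With w = (0, 5, 4) − (-10, 5, -6) = (10, 0, 10), w · n = 60.
Distance = |w · n| / |n| = |60| / √339 ≈ 3.2588.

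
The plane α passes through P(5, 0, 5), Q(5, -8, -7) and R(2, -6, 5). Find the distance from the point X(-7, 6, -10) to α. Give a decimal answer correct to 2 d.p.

17.14

PQ = (0, -8, -12), PR = (-3, -6, 0); a normal to α is PQ × PR = (-72, 36, -24).
Using P: α has equation -72x + 36y - 24z = -480.
n·X − d = (-72)·(-7) + (36)·(6) + (-24)·(-10) − (-480) = 1440; |n| = √7056.
Distance = |1440| / √7056 = 1440/√7056 ≈ 17.14.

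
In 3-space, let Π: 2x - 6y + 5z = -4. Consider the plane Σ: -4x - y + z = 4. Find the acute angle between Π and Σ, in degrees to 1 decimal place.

85.0

cos θ = |n₁·n₂| / (|n₁||n₂|) = |3| / (√65 · √18).
θ = arccos(0.08771) ≈ 85.0°.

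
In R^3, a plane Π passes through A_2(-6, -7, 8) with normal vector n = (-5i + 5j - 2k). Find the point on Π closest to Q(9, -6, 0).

(4, -1, -2)

Π: n·r = n·A_2 gives -5x + 5y - 2z = -21.
Foot = Q − λn with λ = (n·Q − d)/|n|² = (-75 − (-21))/54 = -1.
Foot = (9, -6, 0) − (-1)·(-5, 5, -2) = (4, -1, -2).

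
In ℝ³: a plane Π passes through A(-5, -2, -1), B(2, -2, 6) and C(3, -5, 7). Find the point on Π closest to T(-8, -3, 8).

AB = (7, 0, 7), AC = (8, -3, 8); a normal to Π is AB × AC = (21, 0, -21).
Using A: Π has equation 21x - 21z = -84.
Foot = T − λn with λ = (n·T − d)/|n|² = (-336 − (-84))/882 = -2/7.
Foot = (-8, -3, 8) − (-2/7)·(21, 0, -21) = (-2, -3, 2).

(-2, -3, 2)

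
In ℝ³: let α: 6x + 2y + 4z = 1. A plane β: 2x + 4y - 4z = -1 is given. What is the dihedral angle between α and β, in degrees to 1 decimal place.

cos θ = |n₁·n₂| / (|n₁||n₂|) = |4| / (√56 · √36).
θ = arccos(0.08909) ≈ 84.9°.

84.9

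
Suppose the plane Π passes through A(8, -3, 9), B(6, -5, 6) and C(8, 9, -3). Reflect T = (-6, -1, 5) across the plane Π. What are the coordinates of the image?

AB = (-2, -2, -3), AC = (0, 12, -12); a normal to Π is AB × AC = (60, -24, -24).
Using A: Π has equation 60x - 24y - 24z = 336.
λ = (n·T − d)/|n|² = (-456 − 336)/4752 = -1/6.
Reflection = T − 2λn = (-6, -1, 5) − (-1/3)·(60, -24, -24) = (14, -9, -3).

(14, -9, -3)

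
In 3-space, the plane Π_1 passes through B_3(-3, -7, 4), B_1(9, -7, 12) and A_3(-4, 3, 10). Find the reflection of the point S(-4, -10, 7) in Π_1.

B_3B_1 = (12, 0, 8), B_3A_3 = (-1, 10, 6); a normal to Π_1 is B_3B_1 × B_3A_3 = (-80, -80, 120).
Using B_3: Π_1 has equation -80x - 80y + 120z = 1280.
λ = (n·S − d)/|n|² = (1960 − 1280)/27200 = 1/40.
Reflection = S − 2λn = (-4, -10, 7) − (1/20)·(-80, -80, 120) = (0, -6, 1).

(0, -6, 1)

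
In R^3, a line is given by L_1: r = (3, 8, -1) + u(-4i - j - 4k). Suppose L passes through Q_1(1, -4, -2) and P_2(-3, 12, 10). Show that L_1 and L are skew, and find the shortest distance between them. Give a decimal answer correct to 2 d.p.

7.52

A direction vector for L is P_2 − Q_1 = (-4, 16, 12).
Common perpendicular direction n = (-4, -1, -4) × (-4, 16, 12) = (52, 64, -68).
With w = (1, -4, -2) − (3, 8, -1) = (-2, -12, -1), w · n = -804.
Since n ≠ 0 the lines are not parallel, and w · n = -804 ≠ 0 so they do not intersect; hence they are skew.
Distance = |w · n| / |n| = |-804| / √11424 ≈ 7.52.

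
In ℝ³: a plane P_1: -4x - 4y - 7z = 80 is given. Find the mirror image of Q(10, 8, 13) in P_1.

(-14, -16, -29)

λ = (n·Q − d)/|n|² = (-163 − 80)/81 = -3.
Reflection = Q − 2λn = (10, 8, 13) − (-6)·(-4, -4, -7) = (-14, -16, -29).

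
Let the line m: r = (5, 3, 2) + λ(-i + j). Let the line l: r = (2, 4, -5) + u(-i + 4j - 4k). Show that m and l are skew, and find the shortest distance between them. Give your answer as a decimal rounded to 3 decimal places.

Common perpendicular direction n = (-1, 1, 0) × (-1, 4, -4) = (-4, -4, -3).
With w = (2, 4, -5) − (5, 3, 2) = (-3, 1, -7), w · n = 29.
Since n ≠ 0 the lines are not parallel, and w · n = 29 ≠ 0 so they do not intersect; hence they are skew.
Distance = |w · n| / |n| = |29| / √41 ≈ 4.529.

4.529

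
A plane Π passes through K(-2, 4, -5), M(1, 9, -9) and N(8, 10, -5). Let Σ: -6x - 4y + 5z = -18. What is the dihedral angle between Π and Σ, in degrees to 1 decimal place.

KM = (3, 5, -4), KN = (10, 6, 0); a normal to Π is KM × KN = (24, -40, -32).
Using K: Π has equation 24x - 40y - 32z = -48.
cos θ = |n₁·n₂| / (|n₁||n₂|) = |-144| / (√3200 · √77).
θ = arccos(0.29010) ≈ 73.1°.

73.1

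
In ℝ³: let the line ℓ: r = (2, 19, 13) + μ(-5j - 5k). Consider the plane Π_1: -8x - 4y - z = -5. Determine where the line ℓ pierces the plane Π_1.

Substitute r = (2, 19, 13) + t(0, -5, -5) into the plane: -105 + 25t = -5, so t = 4.
Intersection: (2, 19, 13) + 4·(0, -5, -5) = (2, -1, -7).

(2, -1, -7)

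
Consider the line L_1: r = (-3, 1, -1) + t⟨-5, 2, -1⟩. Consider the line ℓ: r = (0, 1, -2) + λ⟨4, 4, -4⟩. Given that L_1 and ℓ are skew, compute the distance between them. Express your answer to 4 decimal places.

Common perpendicular direction n = (-5, 2, -1) × (4, 4, -4) = (-4, -24, -28).
With w = (0, 1, -2) − (-3, 1, -1) = (3, 0, -1), w · n = 16.
Distance = |w · n| / |n| = |16| / √1376 ≈ 0.4313.

0.4313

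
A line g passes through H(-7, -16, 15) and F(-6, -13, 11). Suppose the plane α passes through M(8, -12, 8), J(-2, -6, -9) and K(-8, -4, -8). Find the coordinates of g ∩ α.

(-4, -7, 3)

A direction vector for g is F − H = (1, 3, -4).
MJ = (-10, 6, -17), MK = (-16, 8, -16); a normal to α is MJ × MK = (40, 112, 16).
Using M: α has equation 40x + 112y + 16z = -896.
Substitute r = (-7, -16, 15) + t(1, 3, -4) into the plane: -1832 + 312t = -896, so t = 3.
Intersection: (-7, -16, 15) + 3·(1, 3, -4) = (-4, -7, 3).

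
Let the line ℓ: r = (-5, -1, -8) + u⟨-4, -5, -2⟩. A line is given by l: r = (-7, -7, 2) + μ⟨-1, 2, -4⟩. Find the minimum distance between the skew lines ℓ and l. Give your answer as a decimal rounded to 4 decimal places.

3.0643

Common perpendicular direction n = (-4, -5, -2) × (-1, 2, -4) = (24, -14, -13).
With w = (-7, -7, 2) − (-5, -1, -8) = (-2, -6, 10), w · n = -94.
Distance = |w · n| / |n| = |-94| / √941 ≈ 3.0643.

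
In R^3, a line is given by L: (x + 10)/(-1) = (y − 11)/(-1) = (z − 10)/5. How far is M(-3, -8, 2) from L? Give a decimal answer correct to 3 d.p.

21.094

L has direction (-1, -1, 5) through (-10, 11, 10).
Taking (-10, 11, 10) on L with direction v = (-1, -1, 5): w = M − (-10, 11, 10) = (7, -19, -8), and w × v = (-103, -27, -26).
Distance = |w × v| / |v| = √12014 / √27 ≈ 21.094.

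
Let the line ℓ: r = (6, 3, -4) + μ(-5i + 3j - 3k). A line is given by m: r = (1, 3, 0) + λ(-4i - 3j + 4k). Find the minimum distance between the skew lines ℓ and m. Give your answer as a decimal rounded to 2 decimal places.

Common perpendicular direction n = (-5, 3, -3) × (-4, -3, 4) = (3, 32, 27).
With w = (1, 3, 0) − (6, 3, -4) = (-5, 0, 4), w · n = 93.
Distance = |w · n| / |n| = |93| / √1762 ≈ 2.22.

2.22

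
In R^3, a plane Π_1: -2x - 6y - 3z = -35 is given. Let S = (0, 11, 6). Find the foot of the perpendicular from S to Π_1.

(-2, 5, 3)

Foot = S − λn with λ = (n·S − d)/|n|² = (-84 − (-35))/49 = -1.
Foot = (0, 11, 6) − (-1)·(-2, -6, -3) = (-2, 5, 3).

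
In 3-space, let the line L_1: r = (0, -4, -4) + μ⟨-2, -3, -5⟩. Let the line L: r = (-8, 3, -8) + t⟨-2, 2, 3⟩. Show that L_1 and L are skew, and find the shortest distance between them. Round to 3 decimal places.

Common perpendicular direction n = (-2, -3, -5) × (-2, 2, 3) = (1, 16, -10).
With w = (-8, 3, -8) − (0, -4, -4) = (-8, 7, -4), w · n = 144.
Since n ≠ 0 the lines are not parallel, and w · n = 144 ≠ 0 so they do not intersect; hence they are skew.
Distance = |w · n| / |n| = |144| / √357 ≈ 7.621.

7.621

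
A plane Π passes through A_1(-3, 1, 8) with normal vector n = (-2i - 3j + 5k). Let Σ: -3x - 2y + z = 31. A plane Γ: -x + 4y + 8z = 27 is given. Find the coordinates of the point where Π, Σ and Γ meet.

(-7, -3, 4)

Π: n·r = n·A_1 gives -2x - 3y + 5z = 43.
Solving the 3×3 linear system -2x - 3y + 5z = 43, -3x - 2y + z = 31, -x + 4y + 8z = 27 (e.g. by elimination or Cramer's rule, determinant = -99) gives (-7, -3, 4).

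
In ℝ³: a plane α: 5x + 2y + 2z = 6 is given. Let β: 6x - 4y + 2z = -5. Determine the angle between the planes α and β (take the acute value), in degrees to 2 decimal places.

cos θ = |n₁·n₂| / (|n₁||n₂|) = |26| / (√33 · √56).
θ = arccos(0.60481) ≈ 52.78°.

52.78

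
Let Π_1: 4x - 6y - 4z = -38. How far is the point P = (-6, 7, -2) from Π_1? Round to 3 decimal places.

n·P − d = (4)·(-6) + (-6)·(7) + (-4)·(-2) − (-38) = -20; |n| = √68.
Distance = |-20| / √68 = 20/√68 ≈ 2.425.

2.425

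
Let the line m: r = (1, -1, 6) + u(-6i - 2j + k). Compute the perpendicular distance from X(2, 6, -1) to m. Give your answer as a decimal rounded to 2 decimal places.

9.01

Taking (1, -1, 6) on m with direction v = (-6, -2, 1): w = X − (1, -1, 6) = (1, 7, -7), and w × v = (-7, 41, 40).
Distance = |w × v| / |v| = √3330 / √41 ≈ 9.01.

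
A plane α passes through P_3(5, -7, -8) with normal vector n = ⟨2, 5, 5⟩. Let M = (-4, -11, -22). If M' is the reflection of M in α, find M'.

(4, 9, -2)

α: n·r = n·P_3 gives 2x + 5y + 5z = -65.
λ = (n·M − d)/|n|² = (-173 − (-65))/54 = -2.
Reflection = M − 2λn = (-4, -11, -22) − (-4)·(2, 5, 5) = (4, 9, -2).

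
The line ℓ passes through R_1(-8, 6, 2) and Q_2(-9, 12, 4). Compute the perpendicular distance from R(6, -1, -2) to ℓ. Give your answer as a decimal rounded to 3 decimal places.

A direction vector for ℓ is Q_2 − R_1 = (-1, 6, 2).
Taking (-8, 6, 2) on ℓ with direction v = (-1, 6, 2): w = R − (-8, 6, 2) = (14, -7, -4), and w × v = (10, -24, 77).
Distance = |w × v| / |v| = √6605 / √41 ≈ 12.692.

12.692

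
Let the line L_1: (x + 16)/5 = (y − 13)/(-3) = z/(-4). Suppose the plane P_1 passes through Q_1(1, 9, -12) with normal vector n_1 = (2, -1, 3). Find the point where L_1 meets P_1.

(-6, 7, -8)

L_1 has direction (5, -3, -4) through (-16, 13, 0).
P_1: n_1·r = n_1·Q_1 gives 2x - y + 3z = -43.
Substitute r = (-16, 13, 0) + t(5, -3, -4) into the plane: -45 + 1t = -43, so t = 2.
Intersection: (-16, 13, 0) + 2·(5, -3, -4) = (-6, 7, -8).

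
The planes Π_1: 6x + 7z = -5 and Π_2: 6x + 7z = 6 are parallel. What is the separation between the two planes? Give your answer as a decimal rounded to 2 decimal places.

1.19

Same normal n = (6, 0, 7) with |n| = √85; distance = |-5 − 6| / |n| = 11/√85 ≈ 1.19.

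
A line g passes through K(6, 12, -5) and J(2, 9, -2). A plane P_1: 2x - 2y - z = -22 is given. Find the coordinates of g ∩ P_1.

A direction vector for g is J − K = (-4, -3, 3).
Substitute r = (6, 12, -5) + t(-4, -3, 3) into the plane: -7 + (-5)t = -22, so t = 3.
Intersection: (6, 12, -5) + 3·(-4, -3, 3) = (-6, 3, 4).

(-6, 3, 4)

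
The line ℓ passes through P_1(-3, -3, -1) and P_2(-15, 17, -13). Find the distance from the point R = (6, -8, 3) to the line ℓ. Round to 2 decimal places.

A direction vector for ℓ is P_2 − P_1 = (-12, 20, -12).
Taking (-3, -3, -1) on ℓ with direction v = (-12, 20, -12): w = R − (-3, -3, -1) = (9, -5, 4), and w × v = (-20, 60, 120).
Distance = |w × v| / |v| = √18400 / √688 ≈ 5.17.

5.17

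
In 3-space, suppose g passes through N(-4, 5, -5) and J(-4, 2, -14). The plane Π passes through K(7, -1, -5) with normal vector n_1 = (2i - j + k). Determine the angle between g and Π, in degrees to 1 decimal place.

15.0

A direction vector for g is J − N = (0, -3, -9).
Π: n_1·r = n_1·K gives 2x - y + z = 10.
sin θ = |n·v| / (|n||v|) = |-6| / (√6 · √90) = 0.25820.
θ ≈ 15.0°.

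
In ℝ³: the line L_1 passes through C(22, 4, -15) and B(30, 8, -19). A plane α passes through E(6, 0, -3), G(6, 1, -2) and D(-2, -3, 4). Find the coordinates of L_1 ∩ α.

(6, -4, -7)

A direction vector for L_1 is B − C = (8, 4, -4).
EG = (0, 1, 1), ED = (-8, -3, 7); a normal to α is EG × ED = (10, -8, 8).
Using E: α has equation 10x - 8y + 8z = 36.
Substitute r = (22, 4, -15) + t(8, 4, -4) into the plane: 68 + 16t = 36, so t = -2.
Intersection: (22, 4, -15) + (-2)·(8, 4, -4) = (6, -4, -7).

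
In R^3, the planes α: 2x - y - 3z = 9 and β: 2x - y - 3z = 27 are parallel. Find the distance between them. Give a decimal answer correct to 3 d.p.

Same normal n = (2, -1, -3) with |n| = √14; distance = |9 − 27| / |n| = 18/√14 ≈ 4.811.

4.811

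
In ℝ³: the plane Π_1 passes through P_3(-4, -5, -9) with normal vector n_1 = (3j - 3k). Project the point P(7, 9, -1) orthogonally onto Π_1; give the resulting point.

(7, 6, 2)

Π_1: n_1·r = n_1·P_3 gives 3y - 3z = 12.
Foot = P − λn with λ = (n·P − d)/|n|² = (30 − 12)/18 = 1.
Foot = (7, 9, -1) − 1·(0, 3, -3) = (7, 6, 2).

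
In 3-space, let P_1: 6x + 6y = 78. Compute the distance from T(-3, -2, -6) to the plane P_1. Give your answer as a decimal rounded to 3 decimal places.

n·T − d = (6)·(-3) + (6)·(-2) + (0)·(-6) − 78 = -108; |n| = √72.
Distance = |-108| / √72 = 108/√72 ≈ 12.728.

12.728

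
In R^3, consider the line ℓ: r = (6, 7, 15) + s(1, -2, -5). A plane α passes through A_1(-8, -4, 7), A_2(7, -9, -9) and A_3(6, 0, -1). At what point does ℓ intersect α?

A_1A_2 = (15, -5, -16), A_1A_3 = (14, 4, -8); a normal to α is A_1A_2 × A_1A_3 = (104, -104, 130).
Using A_1: α has equation 104x - 104y + 130z = 494.
Substitute r = (6, 7, 15) + t(1, -2, -5) into the plane: 1846 + (-338)t = 494, so t = 4.
Intersection: (6, 7, 15) + 4·(1, -2, -5) = (10, -1, -5).

(10, -1, -5)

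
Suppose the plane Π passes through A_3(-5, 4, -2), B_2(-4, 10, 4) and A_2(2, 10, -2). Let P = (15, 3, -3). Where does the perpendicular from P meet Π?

(9, 10, -9)

A_3B_2 = (1, 6, 6), A_3A_2 = (7, 6, 0); a normal to Π is A_3B_2 × A_3A_2 = (-36, 42, -36).
Using A_3: Π has equation -36x + 42y - 36z = 420.
Foot = P − λn with λ = (n·P − d)/|n|² = (-306 − 420)/4356 = -1/6.
Foot = (15, 3, -3) − (-1/6)·(-36, 42, -36) = (9, 10, -9).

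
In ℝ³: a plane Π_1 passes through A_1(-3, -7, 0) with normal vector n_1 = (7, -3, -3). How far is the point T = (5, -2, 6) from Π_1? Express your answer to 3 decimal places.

2.810

Π_1: n_1·r = n_1·A_1 gives 7x - 3y - 3z = 0.
n·T − d = (7)·(5) + (-3)·(-2) + (-3)·(6) − 0 = 23; |n| = √67.
Distance = |23| / √67 = 23/√67 ≈ 2.810.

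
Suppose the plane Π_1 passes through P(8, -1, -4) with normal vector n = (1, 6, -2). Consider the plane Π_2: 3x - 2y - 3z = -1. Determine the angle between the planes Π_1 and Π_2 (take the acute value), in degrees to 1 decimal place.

84.3

Π_1: n·r = n·P gives x + 6y - 2z = 10.
cos θ = |n₁·n₂| / (|n₁||n₂|) = |-3| / (√41 · √22).
θ = arccos(0.09989) ≈ 84.3°.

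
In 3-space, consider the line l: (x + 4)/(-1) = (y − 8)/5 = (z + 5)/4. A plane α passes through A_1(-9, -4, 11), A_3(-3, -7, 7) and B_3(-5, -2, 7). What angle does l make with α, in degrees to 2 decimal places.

33.71

l has direction (-1, 5, 4) through (-4, 8, -5).
A_1A_3 = (6, -3, -4), A_1B_3 = (4, 2, -4); a normal to α is A_1A_3 × A_1B_3 = (20, 8, 24).
Using A_1: α has equation 20x + 8y + 24z = 52.
sin θ = |n·v| / (|n||v|) = |116| / (√1040 · √42) = 0.55503.
θ ≈ 33.71°.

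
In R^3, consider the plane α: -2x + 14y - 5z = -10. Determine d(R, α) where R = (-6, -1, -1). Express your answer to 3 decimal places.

0.867

n·R − d = (-2)·(-6) + (14)·(-1) + (-5)·(-1) − (-10) = 13; |n| = √225.
Distance = |13| / √225 = 13/√225 ≈ 0.867.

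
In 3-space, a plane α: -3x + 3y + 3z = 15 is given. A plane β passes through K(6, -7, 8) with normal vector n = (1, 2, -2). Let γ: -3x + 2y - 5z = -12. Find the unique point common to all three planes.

(-6, -5, 4)

β: n·r = n·K gives x + 2y - 2z = -24.
Solving the 3×3 linear system -3x + 3y + 3z = 15, x + 2y - 2z = -24, -3x + 2y - 5z = -12 (e.g. by elimination or Cramer's rule, determinant = 75) gives (-6, -5, 4).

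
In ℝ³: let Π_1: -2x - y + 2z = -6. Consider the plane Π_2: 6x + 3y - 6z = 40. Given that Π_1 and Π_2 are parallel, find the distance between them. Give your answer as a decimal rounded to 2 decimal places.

Rescale Π_2 by 1/(-3): -2x - y + 2z = -40/3. Then distance = |-6 − (-40/3)| / √9 ≈ 2.44.

2.44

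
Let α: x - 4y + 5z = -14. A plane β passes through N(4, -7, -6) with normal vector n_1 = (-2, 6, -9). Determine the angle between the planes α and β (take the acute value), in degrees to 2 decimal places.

β: n_1·r = n_1·N gives -2x + 6y - 9z = 4.
cos θ = |n₁·n₂| / (|n₁||n₂|) = |-71| / (√42 · √121).
θ = arccos(0.99596) ≈ 5.15°.

5.15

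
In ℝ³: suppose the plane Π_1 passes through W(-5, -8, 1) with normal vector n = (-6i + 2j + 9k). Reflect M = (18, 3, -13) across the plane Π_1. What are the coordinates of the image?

(-6, 11, 23)

Π_1: n·r = n·W gives -6x + 2y + 9z = 23.
λ = (n·M − d)/|n|² = (-219 − 23)/121 = -2.
Reflection = M − 2λn = (18, 3, -13) − (-4)·(-6, 2, 9) = (-6, 11, 23).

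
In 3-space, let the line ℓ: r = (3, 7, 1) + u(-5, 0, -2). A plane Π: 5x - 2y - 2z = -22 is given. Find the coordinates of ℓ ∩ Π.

Substitute r = (3, 7, 1) + t(-5, 0, -2) into the plane: -1 + (-21)t = -22, so t = 1.
Intersection: (3, 7, 1) + 1·(-5, 0, -2) = (-2, 7, -1).

(-2, 7, -1)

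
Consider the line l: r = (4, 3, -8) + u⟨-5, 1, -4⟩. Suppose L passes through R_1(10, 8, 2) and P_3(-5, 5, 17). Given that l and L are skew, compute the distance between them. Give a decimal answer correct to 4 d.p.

7.1787

A direction vector for L is P_3 − R_1 = (-15, -3, 15).
Common perpendicular direction n = (-5, 1, -4) × (-15, -3, 15) = (3, 135, 30).
With w = (10, 8, 2) − (4, 3, -8) = (6, 5, 10), w · n = 993.
Distance = |w · n| / |n| = |993| / √19134 ≈ 7.1787.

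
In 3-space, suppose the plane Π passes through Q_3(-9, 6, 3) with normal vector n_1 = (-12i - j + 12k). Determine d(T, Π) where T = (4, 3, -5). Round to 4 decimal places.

14.6471

Π: n_1·r = n_1·Q_3 gives -12x - y + 12z = 138.
n·T − d = (-12)·(4) + (-1)·(3) + (12)·(-5) − 138 = -249; |n| = √289.
Distance = |-249| / √289 = 249/√289 ≈ 14.6471.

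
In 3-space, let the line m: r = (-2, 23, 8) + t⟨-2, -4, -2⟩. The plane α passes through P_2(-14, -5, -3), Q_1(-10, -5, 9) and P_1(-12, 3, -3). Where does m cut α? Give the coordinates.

(-10, 7, 0)

P_2Q_1 = (4, 0, 12), P_2P_1 = (2, 8, 0); a normal to α is P_2Q_1 × P_2P_1 = (-96, 24, 32).
Using P_2: α has equation -96x + 24y + 32z = 1128.
Substitute r = (-2, 23, 8) + t(-2, -4, -2) into the plane: 1000 + 32t = 1128, so t = 4.
Intersection: (-2, 23, 8) + 4·(-2, -4, -2) = (-10, 7, 0).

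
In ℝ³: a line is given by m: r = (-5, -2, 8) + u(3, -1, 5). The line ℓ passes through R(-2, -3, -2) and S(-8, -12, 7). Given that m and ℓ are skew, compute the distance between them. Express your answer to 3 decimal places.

6.595

A direction vector for ℓ is S − R = (-6, -9, 9).
Common perpendicular direction n = (3, -1, 5) × (-6, -9, 9) = (36, -57, -33).
With w = (-2, -3, -2) − (-5, -2, 8) = (3, -1, -10), w · n = 495.
Distance = |w · n| / |n| = |495| / √5634 ≈ 6.595.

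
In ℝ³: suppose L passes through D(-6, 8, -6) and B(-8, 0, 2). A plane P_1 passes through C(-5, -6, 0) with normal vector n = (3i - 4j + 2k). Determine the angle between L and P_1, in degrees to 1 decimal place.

42.8

A direction vector for L is B − D = (-2, -8, 8).
P_1: n·r = n·C gives 3x - 4y + 2z = 9.
sin θ = |n·v| / (|n||v|) = |42| / (√29 · √132) = 0.67883.
θ ≈ 42.8°.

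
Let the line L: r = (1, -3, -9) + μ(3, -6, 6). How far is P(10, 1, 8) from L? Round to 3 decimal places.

15.808

Taking (1, -3, -9) on L with direction v = (3, -6, 6): w = P − (1, -3, -9) = (9, 4, 17), and w × v = (126, -3, -66).
Distance = |w × v| / |v| = √20241 / √81 ≈ 15.808.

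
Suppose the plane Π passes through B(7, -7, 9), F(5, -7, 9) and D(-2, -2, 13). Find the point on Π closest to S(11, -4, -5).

(11, -12, 5)

BF = (-2, 0, 0), BD = (-9, 5, 4); a normal to Π is BF × BD = (0, 8, -10).
Using B: Π has equation 8y - 10z = -146.
Foot = S − λn with λ = (n·S − d)/|n|² = (18 − (-146))/164 = 1.
Foot = (11, -4, -5) − 1·(0, 8, -10) = (11, -12, 5).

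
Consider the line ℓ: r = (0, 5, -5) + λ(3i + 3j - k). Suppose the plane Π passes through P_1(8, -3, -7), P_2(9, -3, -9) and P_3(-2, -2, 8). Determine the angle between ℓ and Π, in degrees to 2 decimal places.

P_1P_2 = (1, 0, -2), P_1P_3 = (-10, 1, 15); a normal to Π is P_1P_2 × P_1P_3 = (2, 5, 1).
Using P_1: Π has equation 2x + 5y + z = -6.
sin θ = |n·v| / (|n||v|) = |20| / (√30 · √19) = 0.83771.
θ ≈ 56.90°.

56.90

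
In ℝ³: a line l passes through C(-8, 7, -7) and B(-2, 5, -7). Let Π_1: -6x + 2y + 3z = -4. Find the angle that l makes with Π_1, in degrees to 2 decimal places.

A direction vector for l is B − C = (6, -2, 0).
sin θ = |n·v| / (|n||v|) = |-40| / (√49 · √40) = 0.90351.
θ ≈ 64.62°.

64.62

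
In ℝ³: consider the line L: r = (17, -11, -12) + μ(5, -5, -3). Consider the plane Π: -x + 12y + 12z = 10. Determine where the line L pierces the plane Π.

Substitute r = (17, -11, -12) + t(5, -5, -3) into the plane: -293 + (-101)t = 10, so t = -3.
Intersection: (17, -11, -12) + (-3)·(5, -5, -3) = (2, 4, -3).

(2, 4, -3)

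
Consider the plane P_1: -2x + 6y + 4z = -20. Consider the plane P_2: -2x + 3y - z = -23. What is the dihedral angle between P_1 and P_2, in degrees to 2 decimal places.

cos θ = |n₁·n₂| / (|n₁||n₂|) = |18| / (√56 · √14).
θ = arccos(0.64286) ≈ 49.99°.

49.99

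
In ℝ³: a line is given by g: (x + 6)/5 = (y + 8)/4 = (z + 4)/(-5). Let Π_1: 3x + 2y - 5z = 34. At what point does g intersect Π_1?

(-1, -4, -9)

g has direction (5, 4, -5) through (-6, -8, -4).
Substitute r = (-6, -8, -4) + t(5, 4, -5) into the plane: -14 + 48t = 34, so t = 1.
Intersection: (-6, -8, -4) + 1·(5, 4, -5) = (-1, -4, -9).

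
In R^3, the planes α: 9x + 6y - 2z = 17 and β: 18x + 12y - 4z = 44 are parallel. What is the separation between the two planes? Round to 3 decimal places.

0.455

Rescale β by 1/2: 9x + 6y - 2z = 22. Then distance = |17 − 22| / √121 ≈ 0.455.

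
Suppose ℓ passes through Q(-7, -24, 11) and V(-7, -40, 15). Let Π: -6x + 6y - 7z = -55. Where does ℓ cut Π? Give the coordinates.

A direction vector for ℓ is V − Q = (0, -16, 4).
Substitute r = (-7, -24, 11) + t(0, -16, 4) into the plane: -179 + (-124)t = -55, so t = -1.
Intersection: (-7, -24, 11) + (-1)·(0, -16, 4) = (-7, -8, 7).

(-7, -8, 7)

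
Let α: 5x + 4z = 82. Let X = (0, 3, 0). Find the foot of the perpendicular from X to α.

(10, 3, 8)

Foot = X − λn with λ = (n·X − d)/|n|² = (0 − 82)/41 = -2.
Foot = (0, 3, 0) − (-2)·(5, 0, 4) = (10, 3, 8).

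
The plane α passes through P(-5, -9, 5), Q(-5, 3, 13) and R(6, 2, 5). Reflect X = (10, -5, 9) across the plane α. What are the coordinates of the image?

(2, 3, -3)

PQ = (0, 12, 8), PR = (11, 11, 0); a normal to α is PQ × PR = (-88, 88, -132).
Using P: α has equation -88x + 88y - 132z = -1012.
λ = (n·X − d)/|n|² = (-2508 − (-1012))/32912 = -1/22.
Reflection = X − 2λn = (10, -5, 9) − (-1/11)·(-88, 88, -132) = (2, 3, -3).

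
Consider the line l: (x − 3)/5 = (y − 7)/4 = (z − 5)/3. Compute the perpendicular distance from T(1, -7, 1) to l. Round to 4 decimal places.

l has direction (5, 4, 3) through (3, 7, 5).
Taking (3, 7, 5) on l with direction v = (5, 4, 3): w = T − (3, 7, 5) = (-2, -14, -4), and w × v = (-26, -14, 62).
Distance = |w × v| / |v| = √4716 / √50 ≈ 9.7118.

9.7118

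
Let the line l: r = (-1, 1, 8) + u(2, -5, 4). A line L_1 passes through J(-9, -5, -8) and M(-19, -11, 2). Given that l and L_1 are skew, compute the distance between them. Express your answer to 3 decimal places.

17.312

A direction vector for L_1 is M − J = (-10, -6, 10).
Common perpendicular direction n = (2, -5, 4) × (-10, -6, 10) = (-26, -60, -62).
With w = (-9, -5, -8) − (-1, 1, 8) = (-8, -6, -16), w · n = 1560.
Distance = |w · n| / |n| = |1560| / √8120 ≈ 17.312.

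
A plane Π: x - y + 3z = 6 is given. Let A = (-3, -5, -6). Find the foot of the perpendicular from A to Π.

(-1, -7, 0)

Foot = A − λn with λ = (n·A − d)/|n|² = (-16 − 6)/11 = -2.
Foot = (-3, -5, -6) − (-2)·(1, -1, 3) = (-1, -7, 0).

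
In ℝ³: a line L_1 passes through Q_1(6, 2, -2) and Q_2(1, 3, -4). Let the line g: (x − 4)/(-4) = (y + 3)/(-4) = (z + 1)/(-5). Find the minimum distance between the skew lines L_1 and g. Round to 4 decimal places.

A direction vector for L_1 is Q_2 − Q_1 = (-5, 1, -2).
g has direction (-4, -4, -5) through (4, -3, -1).
Common perpendicular direction n = (-5, 1, -2) × (-4, -4, -5) = (-13, -17, 24).
With w = (4, -3, -1) − (6, 2, -2) = (-2, -5, 1), w · n = 135.
Distance = |w · n| / |n| = |135| / √1034 ≈ 4.1983.

4.1983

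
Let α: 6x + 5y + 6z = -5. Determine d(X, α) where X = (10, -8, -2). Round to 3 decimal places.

n·X − d = (6)·(10) + (5)·(-8) + (6)·(-2) − (-5) = 13; |n| = √97.
Distance = |13| / √97 = 13/√97 ≈ 1.320.

1.320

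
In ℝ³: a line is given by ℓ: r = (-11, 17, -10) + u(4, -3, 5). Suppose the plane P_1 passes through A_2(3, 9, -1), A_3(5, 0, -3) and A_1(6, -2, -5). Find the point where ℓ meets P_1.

A_2A_3 = (2, -9, -2), A_2A_1 = (3, -11, -4); a normal to P_1 is A_2A_3 × A_2A_1 = (14, 2, 5).
Using A_2: P_1 has equation 14x + 2y + 5z = 55.
Substitute r = (-11, 17, -10) + t(4, -3, 5) into the plane: -170 + 75t = 55, so t = 3.
Intersection: (-11, 17, -10) + 3·(4, -3, 5) = (1, 8, 5).

(1, 8, 5)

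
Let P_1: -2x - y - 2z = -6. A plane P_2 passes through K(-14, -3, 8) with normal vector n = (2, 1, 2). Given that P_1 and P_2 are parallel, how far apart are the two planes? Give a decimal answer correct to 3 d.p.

7.000

P_2: n·r = n·K gives 2x + y + 2z = -15.
Rescale P_2 by 1/(-1): -2x - y - 2z = 15. Then distance = |-6 − 15| / √9 ≈ 7.000.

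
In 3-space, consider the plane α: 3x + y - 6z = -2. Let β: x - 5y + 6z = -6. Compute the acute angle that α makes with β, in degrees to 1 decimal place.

cos θ = |n₁·n₂| / (|n₁||n₂|) = |-38| / (√46 · √62).
θ = arccos(0.71156) ≈ 44.6°.

44.6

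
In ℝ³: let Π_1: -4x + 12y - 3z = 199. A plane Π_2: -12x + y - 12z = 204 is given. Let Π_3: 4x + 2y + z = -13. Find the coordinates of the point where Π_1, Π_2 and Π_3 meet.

(-7, 12, -9)

Solving the 3×3 linear system -4x + 12y - 3z = 199, -12x + y - 12z = 204, 4x + 2y + z = -13 (e.g. by elimination or Cramer's rule, determinant = -448) gives (-7, 12, -9).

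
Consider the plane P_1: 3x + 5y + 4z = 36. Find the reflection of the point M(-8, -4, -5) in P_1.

λ = (n·M − d)/|n|² = (-64 − 36)/50 = -2.
Reflection = M − 2λn = (-8, -4, -5) − (-4)·(3, 5, 4) = (4, 16, 11).

(4, 16, 11)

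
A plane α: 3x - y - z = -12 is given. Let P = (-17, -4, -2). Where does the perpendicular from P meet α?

(-8, -7, -5)

Foot = P − λn with λ = (n·P − d)/|n|² = (-45 − (-12))/11 = -3.
Foot = (-17, -4, -2) − (-3)·(3, -1, -1) = (-8, -7, -5).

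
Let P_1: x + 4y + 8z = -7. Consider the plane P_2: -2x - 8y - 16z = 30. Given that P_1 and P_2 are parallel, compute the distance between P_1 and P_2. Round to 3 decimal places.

Rescale P_2 by 1/(-2): x + 4y + 8z = -15. Then distance = |-7 − (-15)| / √81 ≈ 0.889.

0.889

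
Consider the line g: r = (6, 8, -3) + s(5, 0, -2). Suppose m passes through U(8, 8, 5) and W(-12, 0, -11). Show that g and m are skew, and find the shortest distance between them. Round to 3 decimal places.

A direction vector for m is W − U = (-20, -8, -16).
Common perpendicular direction n = (5, 0, -2) × (-20, -8, -16) = (-16, 120, -40).
With w = (8, 8, 5) − (6, 8, -3) = (2, 0, 8), w · n = -352.
Since n ≠ 0 the lines are not parallel, and w · n = -352 ≠ 0 so they do not intersect; hence they are skew.
Distance = |w · n| / |n| = |-352| / √16256 ≈ 2.761.

2.761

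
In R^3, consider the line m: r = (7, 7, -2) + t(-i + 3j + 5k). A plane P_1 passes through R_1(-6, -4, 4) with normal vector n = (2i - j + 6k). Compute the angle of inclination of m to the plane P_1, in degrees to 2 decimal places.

41.30

P_1: n·r = n·R_1 gives 2x - y + 6z = 16.
sin θ = |n·v| / (|n||v|) = |25| / (√41 · √35) = 0.65995.
θ ≈ 41.30°.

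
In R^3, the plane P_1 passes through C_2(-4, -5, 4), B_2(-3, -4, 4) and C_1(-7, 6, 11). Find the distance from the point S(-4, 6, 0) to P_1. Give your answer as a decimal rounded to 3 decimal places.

7.757

C_2B_2 = (1, 1, 0), C_2C_1 = (-3, 11, 7); a normal to P_1 is C_2B_2 × C_2C_1 = (7, -7, 14).
Using C_2: P_1 has equation 7x - 7y + 14z = 63.
n·S − d = (7)·(-4) + (-7)·(6) + (14)·(0) − 63 = -133; |n| = √294.
Distance = |-133| / √294 = 133/√294 ≈ 7.757.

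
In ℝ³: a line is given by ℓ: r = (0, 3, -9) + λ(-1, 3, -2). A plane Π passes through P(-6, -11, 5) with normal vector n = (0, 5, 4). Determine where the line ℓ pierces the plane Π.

Π: n·r = n·P gives 5y + 4z = -35.
Substitute r = (0, 3, -9) + t(-1, 3, -2) into the plane: -21 + 7t = -35, so t = -2.
Intersection: (0, 3, -9) + (-2)·(-1, 3, -2) = (2, -3, -5).

(2, -3, -5)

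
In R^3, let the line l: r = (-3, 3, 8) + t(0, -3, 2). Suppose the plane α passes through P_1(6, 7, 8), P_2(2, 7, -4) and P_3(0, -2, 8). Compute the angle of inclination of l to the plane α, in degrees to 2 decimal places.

P_1P_2 = (-4, 0, -12), P_1P_3 = (-6, -9, 0); a normal to α is P_1P_2 × P_1P_3 = (-108, 72, 36).
Using P_1: α has equation -108x + 72y + 36z = 144.
sin θ = |n·v| / (|n||v|) = |-144| / (√18144 · √13) = 0.29650.
θ ≈ 17.25°.

17.25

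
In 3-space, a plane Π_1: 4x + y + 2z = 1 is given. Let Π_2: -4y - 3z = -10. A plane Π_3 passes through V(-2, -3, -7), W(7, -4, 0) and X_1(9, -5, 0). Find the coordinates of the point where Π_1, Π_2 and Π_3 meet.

(-1, 1, 2)

VW = (9, -1, 7), VX_1 = (11, -2, 7); a normal to Π_3 is VW × VX_1 = (7, 14, -7).
Using V: Π_3 has equation 7x + 14y - 7z = -7.
Solving the 3×3 linear system 4x + y + 2z = 1, -4y - 3z = -10, 7x + 14y - 7z = -7 (e.g. by elimination or Cramer's rule, determinant = 315) gives (-1, 1, 2).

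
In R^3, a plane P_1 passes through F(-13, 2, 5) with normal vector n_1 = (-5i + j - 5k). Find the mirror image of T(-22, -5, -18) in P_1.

P_1: n_1·r = n_1·F gives -5x + y - 5z = 42.
λ = (n·T − d)/|n|² = (195 − 42)/51 = 3.
Reflection = T − 2λn = (-22, -5, -18) − 6·(-5, 1, -5) = (8, -11, 12).

(8, -11, 12)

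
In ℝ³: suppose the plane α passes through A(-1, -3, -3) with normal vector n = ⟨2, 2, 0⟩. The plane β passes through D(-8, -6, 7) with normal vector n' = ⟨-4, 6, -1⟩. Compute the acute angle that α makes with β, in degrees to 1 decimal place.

α: n·r = n·A gives 2x + 2y = -8.
β: n'·r = n'·D gives -4x + 6y - z = -11.
cos θ = |n₁·n₂| / (|n₁||n₂|) = |4| / (√8 · √53).
θ = arccos(0.19426) ≈ 78.8°.

78.8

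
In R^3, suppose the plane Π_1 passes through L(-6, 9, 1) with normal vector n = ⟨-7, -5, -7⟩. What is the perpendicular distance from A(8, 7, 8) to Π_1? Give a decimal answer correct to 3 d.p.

12.353

Π_1: n·r = n·L gives -7x - 5y - 7z = -10.
n·A − d = (-7)·(8) + (-5)·(7) + (-7)·(8) − (-10) = -137; |n| = √123.
Distance = |-137| / √123 = 137/√123 ≈ 12.353.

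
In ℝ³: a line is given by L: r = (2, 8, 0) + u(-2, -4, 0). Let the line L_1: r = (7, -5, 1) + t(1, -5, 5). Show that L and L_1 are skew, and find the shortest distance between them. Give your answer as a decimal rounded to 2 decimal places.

8.19

Common perpendicular direction n = (-2, -4, 0) × (1, -5, 5) = (-20, 10, 14).
With w = (7, -5, 1) − (2, 8, 0) = (5, -13, 1), w · n = -216.
Since n ≠ 0 the lines are not parallel, and w · n = -216 ≠ 0 so they do not intersect; hence they are skew.
Distance = |w · n| / |n| = |-216| / √696 ≈ 8.19.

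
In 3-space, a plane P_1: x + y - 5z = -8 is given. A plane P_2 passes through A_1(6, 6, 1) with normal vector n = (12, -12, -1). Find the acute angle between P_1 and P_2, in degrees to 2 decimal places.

86.76

P_2: n·r = n·A_1 gives 12x - 12y - z = -1.
cos θ = |n₁·n₂| / (|n₁||n₂|) = |5| / (√27 · √289).
θ = arccos(0.05660) ≈ 86.76°.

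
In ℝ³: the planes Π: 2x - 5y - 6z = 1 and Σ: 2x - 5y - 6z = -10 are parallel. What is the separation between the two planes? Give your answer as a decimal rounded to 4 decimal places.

Same normal n = (2, -5, -6) with |n| = √65; distance = |1 − (-10)| / |n| = 11/√65 ≈ 1.3644.

1.3644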